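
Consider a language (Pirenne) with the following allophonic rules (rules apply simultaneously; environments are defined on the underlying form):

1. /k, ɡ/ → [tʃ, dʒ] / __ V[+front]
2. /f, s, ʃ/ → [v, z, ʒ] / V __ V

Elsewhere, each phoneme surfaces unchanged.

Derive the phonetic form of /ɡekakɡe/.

/ɡ/ (word-initial) occurs before a front vowel → [dʒ] by rule 1.
/e/ (between /ɡ/ and /k/) is unaffected → [e].
/k/ (between /e/ and /a/) is in the target of rule 1 but the environment (before a front vowel) is not met → [k].
/a/ (between /k/ and /k/) is unaffected → [a].
/k/ (between /a/ and /ɡ/) fails the environment for rule 1, so it stays [k].
/ɡ/ (between /k/ and /e/): before a front vowel, so rule 1 applies → [dʒ].
/e/ (word-final): no rule targets it → [e].

[dʒekakdʒe]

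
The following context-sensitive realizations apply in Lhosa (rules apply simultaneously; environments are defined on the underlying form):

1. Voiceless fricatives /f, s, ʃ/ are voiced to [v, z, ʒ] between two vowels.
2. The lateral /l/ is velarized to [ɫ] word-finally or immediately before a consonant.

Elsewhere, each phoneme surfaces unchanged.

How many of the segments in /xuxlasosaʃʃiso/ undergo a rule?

3

Segments that undergo a rule: /s/ → [z] (rule 1); /s/ → [z] (rule 1); /s/ → [z] (rule 1).
All other segments surface unchanged.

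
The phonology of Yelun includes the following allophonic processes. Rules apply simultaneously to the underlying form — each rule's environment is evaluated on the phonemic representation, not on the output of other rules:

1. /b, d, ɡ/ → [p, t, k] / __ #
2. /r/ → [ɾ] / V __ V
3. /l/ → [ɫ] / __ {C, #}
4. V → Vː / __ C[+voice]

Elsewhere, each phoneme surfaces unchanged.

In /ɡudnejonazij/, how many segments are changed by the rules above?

5

Segments that undergo a rule: /u/ → [uː] (rule 4); /e/ → [eː] (rule 4); /o/ → [oː] (rule 4); /a/ → [aː] (rule 4); /i/ → [iː] (rule 4).
All other segments surface unchanged.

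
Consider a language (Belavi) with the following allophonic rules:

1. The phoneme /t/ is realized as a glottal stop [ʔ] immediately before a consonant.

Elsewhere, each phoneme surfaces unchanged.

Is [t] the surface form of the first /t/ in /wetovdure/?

Yes

/t/ (between /e/ and /o/): rule 1 targets it, but not immediately before a consonant → unchanged [t].
The actual realization is [t], which matches [t].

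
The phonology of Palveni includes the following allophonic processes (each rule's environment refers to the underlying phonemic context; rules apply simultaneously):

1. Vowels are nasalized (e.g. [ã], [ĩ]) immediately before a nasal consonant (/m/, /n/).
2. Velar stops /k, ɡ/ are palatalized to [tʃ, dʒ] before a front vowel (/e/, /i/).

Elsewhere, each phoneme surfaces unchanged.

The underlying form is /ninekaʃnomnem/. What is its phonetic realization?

[nĩnekaʃnõmnẽm]

/n/ (word-initial) is unaffected → [n].
/i/ — between /n/ and /n/, before a nasal consonant — surfaces as [ĩ] (rule 1).
/n/ (between /i/ and /e/): no rule targets it → [n].
/e/ (between /n/ and /k/): rule 1 targets it, but not before a nasal consonant → unchanged [e].
/k/ (between /e/ and /a/) fails the environment for rule 2, so it stays [k].
/a/ — between /k/ and /ʃ/; rule 1 does not apply here → [a].
/ʃ/ (between /a/ and /n/): no rule targets it → [ʃ].
/n/ (between /ʃ/ and /o/): no rule targets it → [n].
Rule 1 applies to /o/ (between /n/ and /m/: before a nasal consonant) → [õ].
/m/ stays [m].
/n/ (between /m/ and /e/): no rule targets it → [n].
/e/ meets the environment for rule 1 (before a nasal consonant) → [ẽ].
/m/ (word-final): no rule targets it → [m].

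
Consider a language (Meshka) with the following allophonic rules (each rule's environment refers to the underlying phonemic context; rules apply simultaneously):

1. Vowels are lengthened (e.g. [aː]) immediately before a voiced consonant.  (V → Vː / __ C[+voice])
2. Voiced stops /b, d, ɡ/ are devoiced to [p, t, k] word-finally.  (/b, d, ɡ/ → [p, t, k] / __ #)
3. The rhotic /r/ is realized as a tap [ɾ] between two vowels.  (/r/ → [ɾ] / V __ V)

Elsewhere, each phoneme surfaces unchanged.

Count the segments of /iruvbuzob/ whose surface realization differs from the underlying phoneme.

Segments that undergo a rule: /i/ → [iː] (rule 1); /r/ → [ɾ] (rule 3); /u/ → [uː] (rule 1); /u/ → [uː] (rule 1); /o/ → [oː] (rule 1); /b/ → [p] (rule 2).
All other segments surface unchanged.

6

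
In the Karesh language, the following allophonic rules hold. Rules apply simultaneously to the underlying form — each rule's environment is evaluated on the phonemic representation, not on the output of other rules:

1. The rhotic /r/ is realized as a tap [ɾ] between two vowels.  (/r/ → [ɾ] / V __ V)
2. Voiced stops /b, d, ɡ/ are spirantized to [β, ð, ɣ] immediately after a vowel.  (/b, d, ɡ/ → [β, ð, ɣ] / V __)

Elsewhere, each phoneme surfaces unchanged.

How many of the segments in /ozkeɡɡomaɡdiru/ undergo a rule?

3

Segments that undergo a rule: /ɡ/ → [ɣ] (rule 2); /ɡ/ → [ɣ] (rule 2); /r/ → [ɾ] (rule 1).
All other segments surface unchanged.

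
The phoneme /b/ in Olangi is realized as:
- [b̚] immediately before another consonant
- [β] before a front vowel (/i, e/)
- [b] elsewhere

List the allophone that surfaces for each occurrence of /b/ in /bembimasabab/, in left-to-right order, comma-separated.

[β], [β], [b], [b]

Occurrence 1 (position 1): before a front vowel (/i, e/) → [β].
Occurrence 2 (position 4): before a front vowel (/i, e/) → [β].
Occurrence 3 (position 10): no conditioning environment matches → elsewhere allophone [b].
Occurrence 4 (position 12): no conditioning environment matches → elsewhere allophone [b].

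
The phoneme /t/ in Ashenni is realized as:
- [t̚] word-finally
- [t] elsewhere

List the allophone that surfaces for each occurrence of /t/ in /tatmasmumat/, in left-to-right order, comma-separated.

Occurrence 1 (position 1): no conditioning environment matches → elsewhere allophone [t].
Occurrence 2 (position 3): no conditioning environment matches → elsewhere allophone [t].
Occurrence 3 (position 11): word-finally → [t̚].

[t], [t], [t̚]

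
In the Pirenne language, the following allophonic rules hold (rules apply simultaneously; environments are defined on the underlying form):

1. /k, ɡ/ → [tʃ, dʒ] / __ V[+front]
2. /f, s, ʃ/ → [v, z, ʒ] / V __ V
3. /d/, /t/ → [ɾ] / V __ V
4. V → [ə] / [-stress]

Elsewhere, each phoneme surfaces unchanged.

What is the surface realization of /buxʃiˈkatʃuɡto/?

[bəxʃəˈkatʃəɡtə]

/b/ (word-initial): no rule targets it → [b].
/u/ (between /b/ and /x/): in an unstressed syllable, so rule 4 applies → [ə].
/x/ (between /u/ and /ʃ/) is unaffected → [x].
/ʃ/ — between /x/ and /i/; rule 2 does not apply here → [ʃ].
/i/ (between /ʃ/ and /k/) occurs in an unstressed syllable → [ə] by rule 4.
/k/ — between /i/ and /a/; rule 1 does not apply here → [k].
/a/ (between /k/ and /t/): rule 4 targets it, but not in an unstressed syllable → unchanged [a].
/t/ (between /a/ and /ʃ/) fails the environment for rule 3, so it stays [t].
/ʃ/ (between /t/ and /u/) fails the environment for rule 2, so it stays [ʃ].
/u/ (between /ʃ/ and /ɡ/): in an unstressed syllable, so rule 4 applies → [ə].
/ɡ/ (between /u/ and /t/): rule 1 targets it, but not before a front vowel → unchanged [ɡ].
/t/ (between /ɡ/ and /o/) is in the target of rule 3 but the environment (between two vowels) is not met → [t].
/o/ (word-final): in an unstressed syllable, so rule 4 applies → [ə].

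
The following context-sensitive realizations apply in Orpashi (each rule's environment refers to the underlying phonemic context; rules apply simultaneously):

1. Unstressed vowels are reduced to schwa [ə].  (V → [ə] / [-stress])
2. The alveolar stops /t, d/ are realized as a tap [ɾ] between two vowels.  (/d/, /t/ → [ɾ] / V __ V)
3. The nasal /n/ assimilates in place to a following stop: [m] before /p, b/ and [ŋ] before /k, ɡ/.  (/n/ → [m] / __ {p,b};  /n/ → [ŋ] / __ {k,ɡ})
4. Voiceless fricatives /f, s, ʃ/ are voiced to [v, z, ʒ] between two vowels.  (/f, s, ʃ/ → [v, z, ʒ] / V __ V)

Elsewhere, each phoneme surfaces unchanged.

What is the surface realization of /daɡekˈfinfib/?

[dəɡəkˈfinfəb]

/d/ (word-initial) is in the target of rule 2 but the environment (between two vowels) is not met → [d].
/a/ — between /d/ and /ɡ/, in an unstressed syllable — surfaces as [ə] (rule 1).
/ɡ/ (between /a/ and /e/) is unaffected → [ɡ].
/e/ (between /ɡ/ and /k/) occurs in an unstressed syllable → [ə] by rule 1.
/k/ stays [k].
/f/ — between /k/ and /i/; rule 4 does not apply here → [f].
/i/ — between /f/ and /n/; rule 1 does not apply here → [i].
/n/ (between /i/ and /f/) is in the target of rule 3 but the environment (before a labial or velar stop) is not met → [n].
/f/ — between /n/ and /i/; rule 4 does not apply here → [f].
/i/ (between /f/ and /b/): in an unstressed syllable, so rule 1 applies → [ə].
/b/ (word-final): no rule targets it → [b].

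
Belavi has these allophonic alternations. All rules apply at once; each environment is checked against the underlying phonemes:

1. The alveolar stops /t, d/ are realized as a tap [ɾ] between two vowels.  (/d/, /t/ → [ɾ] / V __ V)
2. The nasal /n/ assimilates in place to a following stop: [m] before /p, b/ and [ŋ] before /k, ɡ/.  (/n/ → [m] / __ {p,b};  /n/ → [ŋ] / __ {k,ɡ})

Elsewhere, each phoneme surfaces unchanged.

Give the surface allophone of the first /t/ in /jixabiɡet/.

/t/ (word-final): rule 1 targets it, but not between two vowels → unchanged [t].

[t]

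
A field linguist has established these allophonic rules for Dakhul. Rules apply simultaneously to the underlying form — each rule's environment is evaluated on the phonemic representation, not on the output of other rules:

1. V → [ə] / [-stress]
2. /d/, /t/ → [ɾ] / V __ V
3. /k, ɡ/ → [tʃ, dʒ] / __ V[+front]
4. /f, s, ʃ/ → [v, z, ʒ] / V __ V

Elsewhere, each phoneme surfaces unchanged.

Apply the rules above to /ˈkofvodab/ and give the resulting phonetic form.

[ˈkofvəɾəb]

/k/ — word-initial; rule 3 does not apply here → [k].
/o/ (between /k/ and /f/) fails the environment for rule 1, so it stays [o].
/f/ (between /o/ and /v/): rule 4 targets it, but not between two vowels → unchanged [f].
/v/ stays [v].
Rule 1 applies to /o/ (between /v/ and /d/: in an unstressed syllable) → [ə].
Rule 2 applies to /d/ (between /o/ and /a/: between two vowels) → [ɾ].
/a/ meets the environment for rule 1 (in an unstressed syllable) → [ə].
/b/ stays [b].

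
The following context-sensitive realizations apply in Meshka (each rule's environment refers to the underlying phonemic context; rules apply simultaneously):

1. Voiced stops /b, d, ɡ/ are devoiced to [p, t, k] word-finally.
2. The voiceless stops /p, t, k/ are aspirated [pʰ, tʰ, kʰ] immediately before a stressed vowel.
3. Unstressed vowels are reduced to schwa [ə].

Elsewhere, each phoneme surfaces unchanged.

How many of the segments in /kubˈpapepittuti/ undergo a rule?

Segments that undergo a rule: /u/ → [ə] (rule 3); /p/ → [pʰ] (rule 2); /e/ → [ə] (rule 3); /i/ → [ə] (rule 3); /u/ → [ə] (rule 3); /i/ → [ə] (rule 3).
All other segments surface unchanged.

6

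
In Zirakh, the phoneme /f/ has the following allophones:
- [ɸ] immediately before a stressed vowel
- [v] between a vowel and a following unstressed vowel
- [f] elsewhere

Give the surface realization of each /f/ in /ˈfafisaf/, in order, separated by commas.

Occurrence 1 (position 1): immediately before a stressed vowel → [ɸ].
Occurrence 2 (position 3): between a vowel and a following unstressed vowel → [v].
Occurrence 3 (position 7): no conditioning environment matches → elsewhere allophone [f].

[ɸ], [v], [f]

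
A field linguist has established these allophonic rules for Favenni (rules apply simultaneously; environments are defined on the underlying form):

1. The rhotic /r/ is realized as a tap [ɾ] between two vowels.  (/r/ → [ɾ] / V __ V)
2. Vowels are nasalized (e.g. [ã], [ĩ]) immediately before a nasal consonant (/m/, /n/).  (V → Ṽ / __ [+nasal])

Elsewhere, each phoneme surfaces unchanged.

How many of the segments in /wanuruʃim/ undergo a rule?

Segments that undergo a rule: /a/ → [ã] (rule 2); /r/ → [ɾ] (rule 1); /i/ → [ĩ] (rule 2).
All other segments surface unchanged.

3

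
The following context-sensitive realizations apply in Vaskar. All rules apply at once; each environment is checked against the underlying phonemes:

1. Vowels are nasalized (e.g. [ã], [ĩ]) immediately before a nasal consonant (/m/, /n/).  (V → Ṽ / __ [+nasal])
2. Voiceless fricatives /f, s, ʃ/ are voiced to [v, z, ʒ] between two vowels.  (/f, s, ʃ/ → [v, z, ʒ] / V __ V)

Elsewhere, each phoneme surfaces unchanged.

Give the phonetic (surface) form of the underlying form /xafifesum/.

[xavivezũm]

/a/ (between /x/ and /f/): rule 1 targets it, but not before a nasal consonant → unchanged [a].
Rule 2 applies to /f/ (between /a/ and /i/: between two vowels) → [v].
/i/ — between /f/ and /f/; rule 1 does not apply here → [i].
/f/ (between /i/ and /e/) occurs between two vowels → [v] by rule 2.
/e/ (between /f/ and /s/) is in the target of rule 1 but the environment (before a nasal consonant) is not met → [e].
/s/ (between /e/ and /u/) occurs between two vowels → [z] by rule 2.
Rule 1 applies to /u/ (between /s/ and /m/: before a nasal consonant) → [ũ].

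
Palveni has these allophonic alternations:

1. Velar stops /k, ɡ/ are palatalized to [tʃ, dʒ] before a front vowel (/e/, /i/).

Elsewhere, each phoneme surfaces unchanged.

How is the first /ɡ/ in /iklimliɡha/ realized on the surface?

/ɡ/ (between /i/ and /h/) fails the environment for rule 1, so it stays [ɡ].

[ɡ]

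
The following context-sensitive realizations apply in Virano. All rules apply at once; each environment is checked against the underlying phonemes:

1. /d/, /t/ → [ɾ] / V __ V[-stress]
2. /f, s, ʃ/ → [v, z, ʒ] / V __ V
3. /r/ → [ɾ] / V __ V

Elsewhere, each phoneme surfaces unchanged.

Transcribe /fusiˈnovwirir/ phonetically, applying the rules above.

[fuziˈnovwiɾir]

/f/ — word-initial; rule 2 does not apply here → [f].
/u/ (between /f/ and /s/) is unaffected → [u].
/s/ — between /u/ and /i/, between two vowels — surfaces as [z] (rule 2).
/i/ — not in any rule's target class → [i].
/n/ (between /i/ and /o/) is unaffected → [n].
/o/ (between /n/ and /v/): no rule targets it → [o].
/v/ — not in any rule's target class → [v].
/w/ (between /v/ and /i/): no rule targets it → [w].
/i/ stays [i].
/r/ (between /i/ and /i/) occurs between two vowels → [ɾ] by rule 3.
/i/ (between /r/ and /r/): no rule targets it → [i].
/r/ (word-final): rule 3 targets it, but not between two vowels → unchanged [r].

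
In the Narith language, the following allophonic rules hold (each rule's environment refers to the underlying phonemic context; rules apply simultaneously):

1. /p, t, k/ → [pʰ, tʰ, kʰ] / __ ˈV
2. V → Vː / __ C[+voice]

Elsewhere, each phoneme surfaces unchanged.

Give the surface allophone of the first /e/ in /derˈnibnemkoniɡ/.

/e/ — between /d/ and /r/, before a voiced consonant — surfaces as [eː] (rule 2).

[eː]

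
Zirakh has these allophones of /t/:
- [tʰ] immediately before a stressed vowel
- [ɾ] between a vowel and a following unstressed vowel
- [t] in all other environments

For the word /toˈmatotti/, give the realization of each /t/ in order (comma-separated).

Occurrence 1 (position 1): no conditioning environment matches → elsewhere allophone [t].
Occurrence 2 (position 5): between a vowel and an unstressed vowel → [ɾ].
Occurrence 3 (position 7): no conditioning environment matches → elsewhere allophone [t].
Occurrence 4 (position 8): no conditioning environment matches → elsewhere allophone [t].

[t], [ɾ], [t], [t]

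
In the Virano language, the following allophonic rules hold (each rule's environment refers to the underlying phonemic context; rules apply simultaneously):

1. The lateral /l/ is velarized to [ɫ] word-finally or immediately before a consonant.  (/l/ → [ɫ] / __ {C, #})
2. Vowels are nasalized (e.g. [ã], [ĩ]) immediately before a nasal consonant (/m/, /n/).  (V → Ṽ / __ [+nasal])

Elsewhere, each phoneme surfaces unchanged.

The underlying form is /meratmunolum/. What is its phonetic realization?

[meratmũnolũm]

/m/ stays [m].
/e/ — between /m/ and /r/; rule 2 does not apply here → [e].
/r/ (between /e/ and /a/): no rule targets it → [r].
/a/ (between /r/ and /t/) is in the target of rule 2 but the environment (before a nasal consonant) is not met → [a].
/t/ — not in any rule's target class → [t].
/m/ stays [m].
/u/ — between /m/ and /n/, before a nasal consonant — surfaces as [ũ] (rule 2).
/n/ (between /u/ and /o/): no rule targets it → [n].
/o/ — between /n/ and /l/; rule 2 does not apply here → [o].
/l/ (between /o/ and /u/) fails the environment for rule 1, so it stays [l].
/u/ — between /l/ and /m/, before a nasal consonant — surfaces as [ũ] (rule 2).
/m/ (word-final): no rule targets it → [m].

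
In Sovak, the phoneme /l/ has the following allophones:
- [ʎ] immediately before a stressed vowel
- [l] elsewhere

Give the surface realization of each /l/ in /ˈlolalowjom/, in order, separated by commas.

Occurrence 1 (position 1): immediately before a stressed vowel → [ʎ].
Occurrence 2 (position 3): no conditioning environment matches → elsewhere allophone [l].
Occurrence 3 (position 5): no conditioning environment matches → elsewhere allophone [l].

[ʎ], [l], [l]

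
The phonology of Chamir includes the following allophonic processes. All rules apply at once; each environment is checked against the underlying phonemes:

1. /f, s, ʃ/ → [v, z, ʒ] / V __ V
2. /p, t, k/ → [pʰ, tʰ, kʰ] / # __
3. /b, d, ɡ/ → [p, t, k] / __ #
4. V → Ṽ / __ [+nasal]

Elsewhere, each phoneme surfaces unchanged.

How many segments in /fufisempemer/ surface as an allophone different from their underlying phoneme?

Segments that undergo a rule: /f/ → [v] (rule 1); /s/ → [z] (rule 1); /e/ → [ẽ] (rule 4); /e/ → [ẽ] (rule 4).
All other segments surface unchanged.

4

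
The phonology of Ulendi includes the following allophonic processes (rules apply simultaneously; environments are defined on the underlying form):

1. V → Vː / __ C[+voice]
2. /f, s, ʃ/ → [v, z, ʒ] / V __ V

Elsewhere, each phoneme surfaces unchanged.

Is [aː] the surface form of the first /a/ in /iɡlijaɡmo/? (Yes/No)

/a/ meets the environment for rule 1 (before a voiced consonant) → [aː].
The actual realization is [aː], which matches [aː].

Yes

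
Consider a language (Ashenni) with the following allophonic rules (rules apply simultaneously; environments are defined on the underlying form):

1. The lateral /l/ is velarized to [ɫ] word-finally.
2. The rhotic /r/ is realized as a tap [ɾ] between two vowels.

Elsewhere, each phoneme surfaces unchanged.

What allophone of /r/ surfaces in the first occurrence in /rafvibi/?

[r]

/r/ (word-initial) is in the target of rule 2 but the environment (between two vowels) is not met → [r].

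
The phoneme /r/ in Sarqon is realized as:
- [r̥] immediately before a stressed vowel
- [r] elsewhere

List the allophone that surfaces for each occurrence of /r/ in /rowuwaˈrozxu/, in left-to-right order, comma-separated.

[r], [r̥]

Occurrence 1 (position 1): no conditioning environment matches → elsewhere allophone [r].
Occurrence 2 (position 7): immediately before a stressed vowel → [r̥].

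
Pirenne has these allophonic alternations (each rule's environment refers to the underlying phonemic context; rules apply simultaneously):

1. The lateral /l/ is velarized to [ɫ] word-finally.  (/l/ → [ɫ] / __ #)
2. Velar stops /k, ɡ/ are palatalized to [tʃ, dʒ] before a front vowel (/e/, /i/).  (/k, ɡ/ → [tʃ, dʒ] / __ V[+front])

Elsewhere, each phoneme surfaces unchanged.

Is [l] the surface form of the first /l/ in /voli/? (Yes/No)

Yes

/l/ (between /o/ and /i/) fails the environment for rule 1, so it stays [l].
The actual realization is [l], which matches [l].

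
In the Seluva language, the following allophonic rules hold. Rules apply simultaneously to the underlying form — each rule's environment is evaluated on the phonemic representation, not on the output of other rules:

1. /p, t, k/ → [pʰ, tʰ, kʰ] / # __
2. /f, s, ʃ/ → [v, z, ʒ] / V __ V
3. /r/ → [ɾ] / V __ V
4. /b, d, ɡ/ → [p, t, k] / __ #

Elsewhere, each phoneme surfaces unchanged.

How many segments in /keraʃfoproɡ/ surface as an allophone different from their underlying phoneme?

3

Segments that undergo a rule: /k/ → [kʰ] (rule 1); /r/ → [ɾ] (rule 3); /ɡ/ → [k] (rule 4).
All other segments surface unchanged.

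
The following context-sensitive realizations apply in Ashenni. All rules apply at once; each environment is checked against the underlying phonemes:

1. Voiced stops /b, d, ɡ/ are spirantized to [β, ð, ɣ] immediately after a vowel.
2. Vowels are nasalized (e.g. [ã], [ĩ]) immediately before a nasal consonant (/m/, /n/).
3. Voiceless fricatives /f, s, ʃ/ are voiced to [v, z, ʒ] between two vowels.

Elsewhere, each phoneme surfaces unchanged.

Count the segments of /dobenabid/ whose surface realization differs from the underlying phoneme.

4

Segments that undergo a rule: /b/ → [β] (rule 1); /e/ → [ẽ] (rule 2); /b/ → [β] (rule 1); /d/ → [ð] (rule 1).
All other segments surface unchanged.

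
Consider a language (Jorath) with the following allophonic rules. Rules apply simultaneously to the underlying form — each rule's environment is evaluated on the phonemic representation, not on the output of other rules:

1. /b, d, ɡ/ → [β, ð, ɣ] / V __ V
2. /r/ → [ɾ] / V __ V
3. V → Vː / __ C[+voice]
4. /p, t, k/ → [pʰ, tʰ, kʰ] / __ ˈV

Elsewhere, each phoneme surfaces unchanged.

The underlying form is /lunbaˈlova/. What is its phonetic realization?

[luːnbaːˈloːva]

/l/ (word-initial) is unaffected → [l].
/u/ meets the environment for rule 3 (before a voiced consonant) → [uː].
/n/ (between /u/ and /b/): no rule targets it → [n].
/b/ — between /n/ and /a/; rule 1 does not apply here → [b].
/a/ — between /b/ and /l/, before a voiced consonant — surfaces as [aː] (rule 3).
/l/ stays [l].
/o/ — between /l/ and /v/, before a voiced consonant — surfaces as [oː] (rule 3).
/v/ (between /o/ and /a/): no rule targets it → [v].
/a/ (word-final): rule 3 targets it, but not before a voiced consonant → unchanged [a].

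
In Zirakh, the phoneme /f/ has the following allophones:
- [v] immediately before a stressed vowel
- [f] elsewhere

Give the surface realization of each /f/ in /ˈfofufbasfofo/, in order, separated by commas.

Occurrence 1 (position 1): immediately before a stressed vowel → [v].
Occurrence 2 (position 3): no conditioning environment matches → elsewhere allophone [f].
Occurrence 3 (position 5): no conditioning environment matches → elsewhere allophone [f].
Occurrence 4 (position 9): no conditioning environment matches → elsewhere allophone [f].
Occurrence 5 (position 11): no conditioning environment matches → elsewhere allophone [f].

[v], [f], [f], [f], [f]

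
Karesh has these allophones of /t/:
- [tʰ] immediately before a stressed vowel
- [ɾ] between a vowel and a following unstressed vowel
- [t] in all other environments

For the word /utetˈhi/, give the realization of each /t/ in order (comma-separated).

[ɾ], [t]

Occurrence 1 (position 2): between a vowel and an unstressed vowel → [ɾ].
Occurrence 2 (position 4): no conditioning environment matches → elsewhere allophone [t].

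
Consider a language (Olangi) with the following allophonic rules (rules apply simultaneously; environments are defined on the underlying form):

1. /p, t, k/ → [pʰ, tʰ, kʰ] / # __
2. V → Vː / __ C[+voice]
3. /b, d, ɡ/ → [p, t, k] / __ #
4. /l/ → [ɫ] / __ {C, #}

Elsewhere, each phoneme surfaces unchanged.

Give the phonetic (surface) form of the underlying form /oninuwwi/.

[oːniːnuːwwi]

/o/ meets the environment for rule 2 (before a voiced consonant) → [oː].
/i/ (between /n/ and /n/) occurs before a voiced consonant → [iː] by rule 2.
/u/ (between /n/ and /w/) occurs before a voiced consonant → [uː] by rule 2.
/i/ (word-final): rule 2 targets it, but not before a voiced consonant → unchanged [i].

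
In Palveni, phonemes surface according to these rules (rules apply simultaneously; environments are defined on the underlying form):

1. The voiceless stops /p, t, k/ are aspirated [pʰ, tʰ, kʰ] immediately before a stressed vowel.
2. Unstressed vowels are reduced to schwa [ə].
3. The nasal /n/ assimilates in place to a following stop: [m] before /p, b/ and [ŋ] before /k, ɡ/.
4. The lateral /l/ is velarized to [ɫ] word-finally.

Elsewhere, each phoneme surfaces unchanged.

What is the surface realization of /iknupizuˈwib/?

[əknəpəzəˈwib]

/i/ — word-initial, in an unstressed syllable — surfaces as [ə] (rule 2).
/k/ (between /i/ and /n/) is in the target of rule 1 but the environment (immediately before a stressed vowel) is not met → [k].
/n/ (between /k/ and /u/) is in the target of rule 3 but the environment (before a labial or velar stop) is not met → [n].
/u/ (between /n/ and /p/): in an unstressed syllable, so rule 2 applies → [ə].
/p/ (between /u/ and /i/) is in the target of rule 1 but the environment (immediately before a stressed vowel) is not met → [p].
/i/ meets the environment for rule 2 (in an unstressed syllable) → [ə].
/z/ (between /i/ and /u/): no rule targets it → [z].
Rule 2 applies to /u/ (between /z/ and /w/: in an unstressed syllable) → [ə].
/w/ (between /u/ and /i/) is unaffected → [w].
/i/ — between /w/ and /b/; rule 2 does not apply here → [i].
/b/ — not in any rule's target class → [b].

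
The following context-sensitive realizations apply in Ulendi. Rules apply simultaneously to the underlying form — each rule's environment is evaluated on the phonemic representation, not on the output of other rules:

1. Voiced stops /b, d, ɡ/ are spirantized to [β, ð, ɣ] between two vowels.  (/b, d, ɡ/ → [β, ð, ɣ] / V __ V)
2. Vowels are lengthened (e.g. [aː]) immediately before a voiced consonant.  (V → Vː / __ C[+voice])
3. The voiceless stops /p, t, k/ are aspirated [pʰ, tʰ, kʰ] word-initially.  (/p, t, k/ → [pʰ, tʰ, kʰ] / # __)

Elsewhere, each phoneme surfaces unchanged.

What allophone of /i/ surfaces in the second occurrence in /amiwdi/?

/i/ (word-final): rule 2 targets it, but not before a voiced consonant → unchanged [i].

[i]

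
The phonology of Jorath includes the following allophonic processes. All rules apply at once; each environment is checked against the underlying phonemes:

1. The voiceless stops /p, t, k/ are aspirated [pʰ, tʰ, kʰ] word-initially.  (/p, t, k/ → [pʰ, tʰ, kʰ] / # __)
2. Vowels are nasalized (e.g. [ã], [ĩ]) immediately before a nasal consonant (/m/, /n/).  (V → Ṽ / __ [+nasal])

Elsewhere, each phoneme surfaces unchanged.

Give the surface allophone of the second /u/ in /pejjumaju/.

/u/ — word-final; rule 2 does not apply here → [u].

[u]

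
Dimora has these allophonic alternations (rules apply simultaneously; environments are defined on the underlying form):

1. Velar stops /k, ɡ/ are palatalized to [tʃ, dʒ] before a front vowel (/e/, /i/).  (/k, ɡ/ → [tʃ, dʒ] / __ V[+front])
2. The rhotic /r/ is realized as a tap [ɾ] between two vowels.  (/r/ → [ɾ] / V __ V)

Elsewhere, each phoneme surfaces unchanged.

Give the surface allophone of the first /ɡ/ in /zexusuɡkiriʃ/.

/ɡ/ (between /u/ and /k/): rule 1 targets it, but not before a front vowel → unchanged [ɡ].

[ɡ]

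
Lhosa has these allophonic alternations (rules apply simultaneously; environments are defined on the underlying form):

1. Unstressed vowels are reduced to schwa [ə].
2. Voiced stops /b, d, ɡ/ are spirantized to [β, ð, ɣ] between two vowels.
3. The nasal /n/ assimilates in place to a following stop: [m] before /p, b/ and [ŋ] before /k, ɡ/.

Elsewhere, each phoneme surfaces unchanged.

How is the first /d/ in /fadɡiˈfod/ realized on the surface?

[d]

/d/ (between /a/ and /ɡ/): rule 2 targets it, but not between two vowels → unchanged [d].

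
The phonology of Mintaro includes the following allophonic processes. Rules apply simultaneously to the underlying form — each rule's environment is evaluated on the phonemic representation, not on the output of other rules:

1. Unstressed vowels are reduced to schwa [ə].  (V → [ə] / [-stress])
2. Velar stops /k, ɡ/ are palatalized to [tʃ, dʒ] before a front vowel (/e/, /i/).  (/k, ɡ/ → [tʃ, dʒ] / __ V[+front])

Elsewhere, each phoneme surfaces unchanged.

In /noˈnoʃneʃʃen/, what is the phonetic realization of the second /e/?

[ə]

/e/ (between /ʃ/ and /n/): in an unstressed syllable, so rule 1 applies → [ə].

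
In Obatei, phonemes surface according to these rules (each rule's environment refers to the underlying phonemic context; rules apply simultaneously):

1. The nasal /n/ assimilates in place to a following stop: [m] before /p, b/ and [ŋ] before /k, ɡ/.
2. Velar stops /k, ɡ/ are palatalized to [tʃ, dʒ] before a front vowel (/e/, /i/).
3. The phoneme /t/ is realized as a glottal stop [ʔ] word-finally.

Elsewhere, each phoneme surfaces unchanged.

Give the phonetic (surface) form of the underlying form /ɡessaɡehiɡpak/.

/ɡ/ — word-initial, before a front vowel — surfaces as [dʒ] (rule 2).
/e/ (between /ɡ/ and /s/): no rule targets it → [e].
/s/ stays [s].
/s/ — not in any rule's target class → [s].
/a/ — not in any rule's target class → [a].
/ɡ/ meets the environment for rule 2 (before a front vowel) → [dʒ].
/e/ stays [e].
/h/ stays [h].
/i/ (between /h/ and /ɡ/): no rule targets it → [i].
/ɡ/ (between /i/ and /p/) fails the environment for rule 2, so it stays [ɡ].
/p/ — not in any rule's target class → [p].
/a/ — not in any rule's target class → [a].
/k/ (word-final): rule 2 targets it, but not before a front vowel → unchanged [k].

[dʒessadʒehiɡpak]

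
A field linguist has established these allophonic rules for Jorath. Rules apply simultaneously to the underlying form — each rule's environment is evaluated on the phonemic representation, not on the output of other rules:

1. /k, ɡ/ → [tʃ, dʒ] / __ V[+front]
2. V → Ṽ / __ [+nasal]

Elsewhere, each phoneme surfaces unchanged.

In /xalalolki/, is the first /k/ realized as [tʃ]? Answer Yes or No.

/k/ (between /l/ and /i/): before a front vowel, so rule 1 applies → [tʃ].
The actual realization is [tʃ], which matches [tʃ].

Yes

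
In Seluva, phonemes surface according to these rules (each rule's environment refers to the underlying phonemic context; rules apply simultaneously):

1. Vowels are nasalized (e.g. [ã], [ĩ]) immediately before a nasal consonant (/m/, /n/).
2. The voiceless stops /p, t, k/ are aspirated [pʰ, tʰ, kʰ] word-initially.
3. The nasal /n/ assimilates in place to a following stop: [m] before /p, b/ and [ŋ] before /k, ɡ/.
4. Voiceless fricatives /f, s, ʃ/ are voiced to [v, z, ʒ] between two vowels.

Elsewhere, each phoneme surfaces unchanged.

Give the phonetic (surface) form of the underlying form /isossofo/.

[izossovo]

/i/ (word-initial): rule 1 targets it, but not before a nasal consonant → unchanged [i].
/s/ (between /i/ and /o/): between two vowels, so rule 4 applies → [z].
/o/ (between /s/ and /s/) fails the environment for rule 1, so it stays [o].
/s/ (between /o/ and /s/) is in the target of rule 4 but the environment (between two vowels) is not met → [s].
/s/ (between /s/ and /o/) fails the environment for rule 4, so it stays [s].
/o/ — between /s/ and /f/; rule 1 does not apply here → [o].
/f/ (between /o/ and /o/) occurs between two vowels → [v] by rule 4.
/o/ (word-final) is in the target of rule 1 but the environment (before a nasal consonant) is not met → [o].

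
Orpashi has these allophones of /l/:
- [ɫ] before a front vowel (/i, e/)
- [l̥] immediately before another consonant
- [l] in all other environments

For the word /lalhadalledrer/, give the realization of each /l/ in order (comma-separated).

Occurrence 1 (position 1): no conditioning environment matches → elsewhere allophone [l].
Occurrence 2 (position 3): immediately before another consonant → [l̥].
Occurrence 3 (position 8): immediately before another consonant → [l̥].
Occurrence 4 (position 9): before a front vowel (/i, e/) → [ɫ].

[l], [l̥], [l̥], [ɫ]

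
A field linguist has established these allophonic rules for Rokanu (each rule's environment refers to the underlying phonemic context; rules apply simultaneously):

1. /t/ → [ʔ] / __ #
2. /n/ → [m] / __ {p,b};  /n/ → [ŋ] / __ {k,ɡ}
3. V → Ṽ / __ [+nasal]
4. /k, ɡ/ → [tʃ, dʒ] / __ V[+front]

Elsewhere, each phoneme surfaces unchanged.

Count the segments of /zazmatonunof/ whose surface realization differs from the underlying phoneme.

Segments that undergo a rule: /o/ → [õ] (rule 3); /u/ → [ũ] (rule 3).
All other segments surface unchanged.

2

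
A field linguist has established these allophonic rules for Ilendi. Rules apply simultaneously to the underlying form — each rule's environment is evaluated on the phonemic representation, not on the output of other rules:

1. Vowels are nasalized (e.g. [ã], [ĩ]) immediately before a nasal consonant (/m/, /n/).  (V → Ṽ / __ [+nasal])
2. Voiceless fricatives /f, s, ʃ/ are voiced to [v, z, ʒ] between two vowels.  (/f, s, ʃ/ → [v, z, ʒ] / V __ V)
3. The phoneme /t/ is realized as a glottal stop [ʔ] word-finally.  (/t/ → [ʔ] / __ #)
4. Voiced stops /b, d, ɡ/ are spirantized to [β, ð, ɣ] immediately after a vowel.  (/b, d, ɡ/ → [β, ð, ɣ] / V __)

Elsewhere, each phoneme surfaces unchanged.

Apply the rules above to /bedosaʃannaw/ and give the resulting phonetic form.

[beðozaʒãnnaw]

/b/ (word-initial) fails the environment for rule 4, so it stays [b].
/e/ — between /b/ and /d/; rule 1 does not apply here → [e].
/d/ (between /e/ and /o/) occurs immediately after a vowel → [ð] by rule 4.
/o/ (between /d/ and /s/) fails the environment for rule 1, so it stays [o].
/s/ (between /o/ and /a/): between two vowels, so rule 2 applies → [z].
/a/ (between /s/ and /ʃ/) is in the target of rule 1 but the environment (before a nasal consonant) is not met → [a].
/ʃ/ — between /a/ and /a/, between two vowels — surfaces as [ʒ] (rule 2).
/a/ (between /ʃ/ and /n/): before a nasal consonant, so rule 1 applies → [ã].
/a/ (between /n/ and /w/) fails the environment for rule 1, so it stays [a].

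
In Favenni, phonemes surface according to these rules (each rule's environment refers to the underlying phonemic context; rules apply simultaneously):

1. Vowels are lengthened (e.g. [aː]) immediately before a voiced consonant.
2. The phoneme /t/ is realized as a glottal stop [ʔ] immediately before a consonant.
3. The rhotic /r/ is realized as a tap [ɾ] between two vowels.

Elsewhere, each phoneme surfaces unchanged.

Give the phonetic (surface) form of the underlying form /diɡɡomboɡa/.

[diːɡɡoːmboːɡa]

/d/ — not in any rule's target class → [d].
Rule 1 applies to /i/ (between /d/ and /ɡ/: before a voiced consonant) → [iː].
/ɡ/ stays [ɡ].
/ɡ/ (between /ɡ/ and /o/) is unaffected → [ɡ].
Rule 1 applies to /o/ (between /ɡ/ and /m/: before a voiced consonant) → [oː].
/m/ — not in any rule's target class → [m].
/b/ stays [b].
/o/ meets the environment for rule 1 (before a voiced consonant) → [oː].
/ɡ/ (between /o/ and /a/) is unaffected → [ɡ].
/a/ (word-final) fails the environment for rule 1, so it stays [a].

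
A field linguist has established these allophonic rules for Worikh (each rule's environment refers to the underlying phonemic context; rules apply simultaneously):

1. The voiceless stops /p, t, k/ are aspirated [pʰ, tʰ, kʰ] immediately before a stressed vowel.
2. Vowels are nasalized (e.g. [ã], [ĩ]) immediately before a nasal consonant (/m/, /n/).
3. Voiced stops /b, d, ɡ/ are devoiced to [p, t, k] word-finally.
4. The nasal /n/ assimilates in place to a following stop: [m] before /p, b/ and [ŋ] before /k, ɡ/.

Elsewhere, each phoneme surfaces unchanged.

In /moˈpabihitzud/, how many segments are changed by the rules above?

2

Segments that undergo a rule: /p/ → [pʰ] (rule 1); /d/ → [t] (rule 3).
All other segments surface unchanged.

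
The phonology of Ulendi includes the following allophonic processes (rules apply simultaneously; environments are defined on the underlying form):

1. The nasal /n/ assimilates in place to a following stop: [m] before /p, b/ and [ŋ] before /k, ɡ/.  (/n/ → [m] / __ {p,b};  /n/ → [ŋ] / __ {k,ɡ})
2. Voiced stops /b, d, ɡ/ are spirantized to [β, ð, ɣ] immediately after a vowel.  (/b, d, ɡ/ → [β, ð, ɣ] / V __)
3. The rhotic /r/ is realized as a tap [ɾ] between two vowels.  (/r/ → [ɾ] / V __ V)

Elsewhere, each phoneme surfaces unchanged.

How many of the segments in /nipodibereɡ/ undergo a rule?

Segments that undergo a rule: /d/ → [ð] (rule 2); /b/ → [β] (rule 2); /r/ → [ɾ] (rule 3); /ɡ/ → [ɣ] (rule 2).
All other segments surface unchanged.

4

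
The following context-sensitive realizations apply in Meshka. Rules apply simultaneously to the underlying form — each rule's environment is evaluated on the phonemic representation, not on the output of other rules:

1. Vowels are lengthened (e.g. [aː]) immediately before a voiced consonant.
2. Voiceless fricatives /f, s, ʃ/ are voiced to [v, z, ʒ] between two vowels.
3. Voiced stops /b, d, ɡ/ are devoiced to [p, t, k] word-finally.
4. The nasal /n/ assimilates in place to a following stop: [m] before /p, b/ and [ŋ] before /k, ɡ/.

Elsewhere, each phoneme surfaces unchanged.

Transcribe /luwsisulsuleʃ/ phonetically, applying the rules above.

[luːwsizuːlsuːleʃ]

/u/ (between /l/ and /w/) occurs before a voiced consonant → [uː] by rule 1.
/s/ — between /w/ and /i/; rule 2 does not apply here → [s].
/i/ — between /s/ and /s/; rule 1 does not apply here → [i].
/s/ (between /i/ and /u/) occurs between two vowels → [z] by rule 2.
/u/ — between /s/ and /l/, before a voiced consonant — surfaces as [uː] (rule 1).
/s/ (between /l/ and /u/) fails the environment for rule 2, so it stays [s].
Rule 1 applies to /u/ (between /s/ and /l/: before a voiced consonant) → [uː].
/e/ (between /l/ and /ʃ/) is in the target of rule 1 but the environment (before a voiced consonant) is not met → [e].
/ʃ/ — word-final; rule 2 does not apply here → [ʃ].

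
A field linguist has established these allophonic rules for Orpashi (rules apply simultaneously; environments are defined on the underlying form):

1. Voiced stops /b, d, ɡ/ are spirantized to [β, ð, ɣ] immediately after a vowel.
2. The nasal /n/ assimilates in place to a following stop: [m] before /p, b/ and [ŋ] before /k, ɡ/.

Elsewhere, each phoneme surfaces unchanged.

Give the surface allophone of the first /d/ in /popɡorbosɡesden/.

[d]

/d/ (between /s/ and /e/) fails the environment for rule 1, so it stays [d].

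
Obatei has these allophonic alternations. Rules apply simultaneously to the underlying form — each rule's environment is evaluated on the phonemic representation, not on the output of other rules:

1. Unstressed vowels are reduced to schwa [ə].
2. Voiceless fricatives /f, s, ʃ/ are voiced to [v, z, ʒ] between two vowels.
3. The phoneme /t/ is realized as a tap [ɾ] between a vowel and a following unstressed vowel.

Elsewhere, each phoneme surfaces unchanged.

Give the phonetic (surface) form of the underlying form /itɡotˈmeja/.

[ətɡətˈmejə]

Rule 1 applies to /i/ (word-initial: in an unstressed syllable) → [ə].
/t/ — between /i/ and /ɡ/; rule 3 does not apply here → [t].
/o/ meets the environment for rule 1 (in an unstressed syllable) → [ə].
/t/ — between /o/ and /m/; rule 3 does not apply here → [t].
/e/ (between /m/ and /j/) fails the environment for rule 1, so it stays [e].
/a/ (word-final): in an unstressed syllable, so rule 1 applies → [ə].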